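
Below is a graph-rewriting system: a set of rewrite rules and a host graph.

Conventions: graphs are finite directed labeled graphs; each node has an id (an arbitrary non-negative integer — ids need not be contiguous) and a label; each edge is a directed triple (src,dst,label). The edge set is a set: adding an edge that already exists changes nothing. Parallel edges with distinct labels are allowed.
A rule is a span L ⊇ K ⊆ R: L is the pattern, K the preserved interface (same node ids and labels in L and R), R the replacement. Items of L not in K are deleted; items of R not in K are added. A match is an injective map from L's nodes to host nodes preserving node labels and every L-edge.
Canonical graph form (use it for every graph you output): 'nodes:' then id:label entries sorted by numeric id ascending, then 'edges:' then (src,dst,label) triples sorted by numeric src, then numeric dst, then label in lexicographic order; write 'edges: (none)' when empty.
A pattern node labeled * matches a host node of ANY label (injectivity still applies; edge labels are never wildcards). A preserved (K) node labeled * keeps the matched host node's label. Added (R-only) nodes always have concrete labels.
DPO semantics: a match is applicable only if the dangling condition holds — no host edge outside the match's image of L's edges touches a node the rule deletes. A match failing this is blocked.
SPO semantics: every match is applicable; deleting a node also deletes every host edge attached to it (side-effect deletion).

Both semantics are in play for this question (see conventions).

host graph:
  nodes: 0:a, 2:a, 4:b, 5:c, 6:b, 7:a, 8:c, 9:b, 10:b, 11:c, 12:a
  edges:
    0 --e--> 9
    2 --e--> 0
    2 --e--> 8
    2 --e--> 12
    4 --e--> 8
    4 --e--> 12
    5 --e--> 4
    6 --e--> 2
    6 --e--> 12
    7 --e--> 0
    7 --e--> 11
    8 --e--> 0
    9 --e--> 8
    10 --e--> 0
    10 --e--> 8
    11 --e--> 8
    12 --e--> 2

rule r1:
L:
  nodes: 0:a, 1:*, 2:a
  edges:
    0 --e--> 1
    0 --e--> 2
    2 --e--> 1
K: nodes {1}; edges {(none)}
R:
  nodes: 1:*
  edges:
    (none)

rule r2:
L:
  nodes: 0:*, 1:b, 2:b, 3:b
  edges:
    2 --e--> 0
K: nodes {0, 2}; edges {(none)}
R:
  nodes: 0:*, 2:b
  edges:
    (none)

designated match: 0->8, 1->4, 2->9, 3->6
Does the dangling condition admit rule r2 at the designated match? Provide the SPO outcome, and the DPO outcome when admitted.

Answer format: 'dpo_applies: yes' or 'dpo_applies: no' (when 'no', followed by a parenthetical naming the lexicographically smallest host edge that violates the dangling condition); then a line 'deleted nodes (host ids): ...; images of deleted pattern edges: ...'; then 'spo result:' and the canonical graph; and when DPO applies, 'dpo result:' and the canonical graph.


dpo_applies: no
(the rule deletes node 4, which keeps host edge (4,8,e) outside the match image — the dangling condition fails, DPO blocks; SPO proceeds and side-deletes such edges)
deleted nodes (host ids): 4, 6; images of deleted pattern edges: (9,8,e)
spo result:
nodes: 0:a, 2:a, 5:c, 7:a, 8:c, 9:b, 10:b, 11:c, 12:a
edges: (0,9,e); (2,0,e); (2,8,e); (2,12,e); (7,0,e); (7,11,e); (8,0,e); (10,0,e); (10,8,e); (11,8,e); (12,2,e)


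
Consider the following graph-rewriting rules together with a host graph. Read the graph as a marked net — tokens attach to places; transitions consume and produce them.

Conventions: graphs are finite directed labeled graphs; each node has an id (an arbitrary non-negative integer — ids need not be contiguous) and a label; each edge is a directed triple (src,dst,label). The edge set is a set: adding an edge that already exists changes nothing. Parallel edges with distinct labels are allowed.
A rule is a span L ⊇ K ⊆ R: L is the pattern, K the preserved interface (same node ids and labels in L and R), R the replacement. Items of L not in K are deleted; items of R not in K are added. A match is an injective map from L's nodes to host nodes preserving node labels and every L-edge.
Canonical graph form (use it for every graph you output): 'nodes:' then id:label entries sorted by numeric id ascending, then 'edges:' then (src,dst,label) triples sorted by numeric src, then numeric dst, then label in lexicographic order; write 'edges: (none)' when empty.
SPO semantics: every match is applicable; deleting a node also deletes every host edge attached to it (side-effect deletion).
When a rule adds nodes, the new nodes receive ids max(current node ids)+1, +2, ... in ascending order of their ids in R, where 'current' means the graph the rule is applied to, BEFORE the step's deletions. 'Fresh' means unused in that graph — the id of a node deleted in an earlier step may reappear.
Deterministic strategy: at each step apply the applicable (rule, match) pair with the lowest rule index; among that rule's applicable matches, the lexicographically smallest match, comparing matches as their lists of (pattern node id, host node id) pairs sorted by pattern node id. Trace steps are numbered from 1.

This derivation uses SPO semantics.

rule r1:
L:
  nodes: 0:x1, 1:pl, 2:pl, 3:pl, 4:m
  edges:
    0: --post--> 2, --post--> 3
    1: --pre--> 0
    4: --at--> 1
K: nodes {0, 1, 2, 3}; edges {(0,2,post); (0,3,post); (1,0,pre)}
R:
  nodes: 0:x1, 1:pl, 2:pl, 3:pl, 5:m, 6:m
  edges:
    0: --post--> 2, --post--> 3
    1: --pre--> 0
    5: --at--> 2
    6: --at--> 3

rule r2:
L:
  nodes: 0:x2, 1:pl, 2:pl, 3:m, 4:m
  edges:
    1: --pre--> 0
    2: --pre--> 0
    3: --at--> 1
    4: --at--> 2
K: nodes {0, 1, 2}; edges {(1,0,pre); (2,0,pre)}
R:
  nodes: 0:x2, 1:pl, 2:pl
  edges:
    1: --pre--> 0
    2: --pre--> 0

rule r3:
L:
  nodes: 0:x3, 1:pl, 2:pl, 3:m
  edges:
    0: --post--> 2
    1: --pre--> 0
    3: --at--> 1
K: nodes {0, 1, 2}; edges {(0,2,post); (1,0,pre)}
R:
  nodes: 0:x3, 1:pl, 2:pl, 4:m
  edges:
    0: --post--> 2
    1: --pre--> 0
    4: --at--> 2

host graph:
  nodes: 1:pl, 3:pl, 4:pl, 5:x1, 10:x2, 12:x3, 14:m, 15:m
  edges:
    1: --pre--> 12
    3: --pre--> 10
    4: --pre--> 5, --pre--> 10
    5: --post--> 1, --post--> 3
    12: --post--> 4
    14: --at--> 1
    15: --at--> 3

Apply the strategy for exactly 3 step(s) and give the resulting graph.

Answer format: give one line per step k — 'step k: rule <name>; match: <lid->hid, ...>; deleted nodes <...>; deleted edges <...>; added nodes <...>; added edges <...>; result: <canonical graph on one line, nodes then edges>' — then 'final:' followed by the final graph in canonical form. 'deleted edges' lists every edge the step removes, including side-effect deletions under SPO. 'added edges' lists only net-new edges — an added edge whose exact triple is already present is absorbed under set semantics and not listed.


step 1: rule r3; match: 0->12, 1->1, 2->4, 3->14; deleted nodes 14; deleted edges (14,1,at); added nodes 16; added edges (16,4,at); result: nodes: 1:pl, 3:pl, 4:pl, 5:x1, 10:x2, 12:x3, 15:m, 16:m edges: (1,12,pre); (3,10,pre); (4,5,pre); (4,10,pre); (5,1,post); (5,3,post); (12,4,post); (15,3,at); (16,4,at)
step 2: rule r1; match: 0->5, 1->4, 2->1, 3->3, 4->16; deleted nodes 16; deleted edges (16,4,at); added nodes 17, 18; added edges (17,1,at); (18,3,at); result: nodes: 1:pl, 3:pl, 4:pl, 5:x1, 10:x2, 12:x3, 15:m, 17:m, 18:m edges: (1,12,pre); (3,10,pre); (4,5,pre); (4,10,pre); (5,1,post); (5,3,post); (12,4,post); (15,3,at); (17,1,at); (18,3,at)
step 3: rule r3; match: 0->12, 1->1, 2->4, 3->17; deleted nodes 17; deleted edges (17,1,at); added nodes 19; added edges (19,4,at); result: nodes: 1:pl, 3:pl, 4:pl, 5:x1, 10:x2, 12:x3, 15:m, 18:m, 19:m edges: (1,12,pre); (3,10,pre); (4,5,pre); (4,10,pre); (5,1,post); (5,3,post); (12,4,post); (15,3,at); (18,3,at); (19,4,at)
final:
nodes: 1:pl, 3:pl, 4:pl, 5:x1, 10:x2, 12:x3, 15:m, 18:m, 19:m
edges: (1,12,pre); (3,10,pre); (4,5,pre); (4,10,pre); (5,1,post); (5,3,post); (12,4,post); (15,3,at); (18,3,at); (19,4,at)


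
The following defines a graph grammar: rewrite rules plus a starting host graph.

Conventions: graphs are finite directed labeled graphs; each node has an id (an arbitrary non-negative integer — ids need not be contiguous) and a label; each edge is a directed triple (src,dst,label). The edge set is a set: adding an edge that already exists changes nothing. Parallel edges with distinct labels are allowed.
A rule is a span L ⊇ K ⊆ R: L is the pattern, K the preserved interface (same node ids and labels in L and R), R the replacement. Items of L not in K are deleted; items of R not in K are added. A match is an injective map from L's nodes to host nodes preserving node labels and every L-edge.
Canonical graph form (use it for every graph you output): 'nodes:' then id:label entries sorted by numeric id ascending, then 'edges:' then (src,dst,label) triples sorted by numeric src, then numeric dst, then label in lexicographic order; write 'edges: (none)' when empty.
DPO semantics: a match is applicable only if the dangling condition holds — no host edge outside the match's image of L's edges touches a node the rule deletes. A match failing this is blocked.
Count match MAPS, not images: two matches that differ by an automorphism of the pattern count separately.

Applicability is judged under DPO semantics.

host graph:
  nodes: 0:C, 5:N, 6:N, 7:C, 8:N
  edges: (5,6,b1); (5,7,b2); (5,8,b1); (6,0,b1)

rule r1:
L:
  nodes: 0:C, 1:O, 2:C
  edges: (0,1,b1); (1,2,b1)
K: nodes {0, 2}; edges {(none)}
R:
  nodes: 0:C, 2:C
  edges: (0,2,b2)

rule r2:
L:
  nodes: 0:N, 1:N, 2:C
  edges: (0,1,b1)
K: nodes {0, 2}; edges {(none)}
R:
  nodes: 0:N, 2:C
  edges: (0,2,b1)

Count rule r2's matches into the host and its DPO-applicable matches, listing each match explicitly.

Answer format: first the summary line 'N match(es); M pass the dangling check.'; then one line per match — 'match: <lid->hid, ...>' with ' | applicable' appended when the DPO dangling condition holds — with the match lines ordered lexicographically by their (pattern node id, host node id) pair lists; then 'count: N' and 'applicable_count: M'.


4 match(es); 2 pass the dangling check.
match: 0->5, 1->6, 2->0
match: 0->5, 1->6, 2->7
match: 0->5, 1->8, 2->0 | applicable
match: 0->5, 1->8, 2->7 | applicable
count: 4
applicable_count: 2


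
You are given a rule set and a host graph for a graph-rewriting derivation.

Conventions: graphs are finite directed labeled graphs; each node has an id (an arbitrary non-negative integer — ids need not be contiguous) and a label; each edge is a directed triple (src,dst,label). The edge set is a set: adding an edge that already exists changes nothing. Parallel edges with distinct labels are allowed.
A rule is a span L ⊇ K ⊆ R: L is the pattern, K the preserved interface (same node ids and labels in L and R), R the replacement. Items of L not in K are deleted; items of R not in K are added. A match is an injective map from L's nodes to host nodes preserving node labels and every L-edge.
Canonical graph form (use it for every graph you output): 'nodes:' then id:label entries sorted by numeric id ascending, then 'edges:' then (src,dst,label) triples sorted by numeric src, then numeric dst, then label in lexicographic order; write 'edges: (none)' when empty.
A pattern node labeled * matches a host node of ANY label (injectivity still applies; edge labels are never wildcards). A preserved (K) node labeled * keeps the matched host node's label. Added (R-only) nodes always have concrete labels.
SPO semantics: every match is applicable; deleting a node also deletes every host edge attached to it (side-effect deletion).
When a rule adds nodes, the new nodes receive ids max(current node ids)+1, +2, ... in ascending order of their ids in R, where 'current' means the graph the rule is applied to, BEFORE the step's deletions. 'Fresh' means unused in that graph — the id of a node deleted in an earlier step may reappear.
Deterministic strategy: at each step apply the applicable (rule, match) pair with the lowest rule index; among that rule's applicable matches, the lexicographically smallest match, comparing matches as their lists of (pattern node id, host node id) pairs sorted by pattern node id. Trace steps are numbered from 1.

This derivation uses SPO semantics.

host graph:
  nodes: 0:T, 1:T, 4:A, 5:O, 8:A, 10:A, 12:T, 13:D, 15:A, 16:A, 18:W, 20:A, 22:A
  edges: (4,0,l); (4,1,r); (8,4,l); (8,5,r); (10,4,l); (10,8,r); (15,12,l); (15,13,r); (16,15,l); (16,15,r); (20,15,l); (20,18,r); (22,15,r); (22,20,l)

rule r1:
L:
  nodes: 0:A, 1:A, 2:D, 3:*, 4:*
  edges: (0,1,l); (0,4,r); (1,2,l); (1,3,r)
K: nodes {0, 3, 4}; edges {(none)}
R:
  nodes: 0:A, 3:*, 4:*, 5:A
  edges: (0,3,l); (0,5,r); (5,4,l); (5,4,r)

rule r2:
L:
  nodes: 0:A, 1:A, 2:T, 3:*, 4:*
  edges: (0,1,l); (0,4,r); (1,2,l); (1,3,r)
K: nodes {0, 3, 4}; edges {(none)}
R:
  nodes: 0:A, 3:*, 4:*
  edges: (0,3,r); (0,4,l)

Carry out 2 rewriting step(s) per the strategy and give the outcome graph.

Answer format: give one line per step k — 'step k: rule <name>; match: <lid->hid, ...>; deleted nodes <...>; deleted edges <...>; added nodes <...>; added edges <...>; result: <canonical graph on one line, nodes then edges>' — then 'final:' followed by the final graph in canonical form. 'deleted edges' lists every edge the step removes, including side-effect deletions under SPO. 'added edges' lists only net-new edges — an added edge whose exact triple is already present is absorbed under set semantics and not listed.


step 1: rule r2; match: 0->8, 1->4, 2->0, 3->1, 4->5; deleted nodes 0, 4; deleted edges (4,0,l); (4,1,r); (8,4,l); (8,5,r); (10,4,l); added nodes (none); added edges (8,1,r); (8,5,l); result: nodes: 1:T, 5:O, 8:A, 10:A, 12:T, 13:D, 15:A, 16:A, 18:W, 20:A, 22:A edges: (8,1,r); (8,5,l); (10,8,r); (15,12,l); (15,13,r); (16,15,l); (16,15,r); (20,15,l); (20,18,r); (22,15,r); (22,20,l)
step 2: rule r2; match: 0->20, 1->15, 2->12, 3->13, 4->18; deleted nodes 12, 15; deleted edges (15,12,l); (15,13,r); (16,15,l); (16,15,r); (20,15,l); (20,18,r); (22,15,r); added nodes (none); added edges (20,13,r); (20,18,l); result: nodes: 1:T, 5:O, 8:A, 10:A, 13:D, 16:A, 18:W, 20:A, 22:A edges: (8,1,r); (8,5,l); (10,8,r); (20,13,r); (20,18,l); (22,20,l)
final:
nodes: 1:T, 5:O, 8:A, 10:A, 13:D, 16:A, 18:W, 20:A, 22:A
edges: (8,1,r); (8,5,l); (10,8,r); (20,13,r); (20,18,l); (22,20,l)


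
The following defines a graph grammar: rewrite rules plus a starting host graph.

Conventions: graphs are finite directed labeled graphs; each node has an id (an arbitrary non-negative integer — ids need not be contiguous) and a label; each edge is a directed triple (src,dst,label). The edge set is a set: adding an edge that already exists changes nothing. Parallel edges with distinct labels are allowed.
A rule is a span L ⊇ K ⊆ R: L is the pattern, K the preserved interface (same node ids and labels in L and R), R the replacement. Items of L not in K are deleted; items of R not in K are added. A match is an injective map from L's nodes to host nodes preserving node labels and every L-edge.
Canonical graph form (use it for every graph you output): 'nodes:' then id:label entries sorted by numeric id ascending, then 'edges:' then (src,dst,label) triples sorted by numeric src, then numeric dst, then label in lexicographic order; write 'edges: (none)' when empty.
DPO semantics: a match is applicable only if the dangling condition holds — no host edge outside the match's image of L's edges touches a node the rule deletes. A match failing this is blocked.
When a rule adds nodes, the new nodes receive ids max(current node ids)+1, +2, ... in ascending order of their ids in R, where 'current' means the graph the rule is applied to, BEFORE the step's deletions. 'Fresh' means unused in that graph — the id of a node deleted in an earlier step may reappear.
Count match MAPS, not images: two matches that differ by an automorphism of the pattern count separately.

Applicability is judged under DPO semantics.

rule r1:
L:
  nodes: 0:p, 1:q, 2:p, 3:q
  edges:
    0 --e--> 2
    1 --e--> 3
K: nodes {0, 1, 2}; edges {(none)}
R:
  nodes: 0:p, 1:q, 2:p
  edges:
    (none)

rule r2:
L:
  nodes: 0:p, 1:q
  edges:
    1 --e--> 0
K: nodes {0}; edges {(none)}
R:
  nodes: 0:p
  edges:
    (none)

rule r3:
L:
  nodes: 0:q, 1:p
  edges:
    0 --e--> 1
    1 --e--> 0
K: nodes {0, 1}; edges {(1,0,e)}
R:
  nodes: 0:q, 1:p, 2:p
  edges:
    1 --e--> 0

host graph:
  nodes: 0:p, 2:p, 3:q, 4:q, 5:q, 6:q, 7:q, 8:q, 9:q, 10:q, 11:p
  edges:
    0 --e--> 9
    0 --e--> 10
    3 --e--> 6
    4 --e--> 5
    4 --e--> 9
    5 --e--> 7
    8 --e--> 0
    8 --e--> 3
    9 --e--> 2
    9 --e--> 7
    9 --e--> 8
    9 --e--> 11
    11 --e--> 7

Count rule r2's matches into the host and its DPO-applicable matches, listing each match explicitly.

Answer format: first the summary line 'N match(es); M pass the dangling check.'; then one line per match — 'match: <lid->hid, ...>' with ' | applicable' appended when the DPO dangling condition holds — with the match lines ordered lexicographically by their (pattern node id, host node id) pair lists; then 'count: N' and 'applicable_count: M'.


3 match(es); 0 pass the dangling check.
match: 0->0, 1->8
match: 0->2, 1->9
match: 0->11, 1->9
count: 3
applicable_count: 0


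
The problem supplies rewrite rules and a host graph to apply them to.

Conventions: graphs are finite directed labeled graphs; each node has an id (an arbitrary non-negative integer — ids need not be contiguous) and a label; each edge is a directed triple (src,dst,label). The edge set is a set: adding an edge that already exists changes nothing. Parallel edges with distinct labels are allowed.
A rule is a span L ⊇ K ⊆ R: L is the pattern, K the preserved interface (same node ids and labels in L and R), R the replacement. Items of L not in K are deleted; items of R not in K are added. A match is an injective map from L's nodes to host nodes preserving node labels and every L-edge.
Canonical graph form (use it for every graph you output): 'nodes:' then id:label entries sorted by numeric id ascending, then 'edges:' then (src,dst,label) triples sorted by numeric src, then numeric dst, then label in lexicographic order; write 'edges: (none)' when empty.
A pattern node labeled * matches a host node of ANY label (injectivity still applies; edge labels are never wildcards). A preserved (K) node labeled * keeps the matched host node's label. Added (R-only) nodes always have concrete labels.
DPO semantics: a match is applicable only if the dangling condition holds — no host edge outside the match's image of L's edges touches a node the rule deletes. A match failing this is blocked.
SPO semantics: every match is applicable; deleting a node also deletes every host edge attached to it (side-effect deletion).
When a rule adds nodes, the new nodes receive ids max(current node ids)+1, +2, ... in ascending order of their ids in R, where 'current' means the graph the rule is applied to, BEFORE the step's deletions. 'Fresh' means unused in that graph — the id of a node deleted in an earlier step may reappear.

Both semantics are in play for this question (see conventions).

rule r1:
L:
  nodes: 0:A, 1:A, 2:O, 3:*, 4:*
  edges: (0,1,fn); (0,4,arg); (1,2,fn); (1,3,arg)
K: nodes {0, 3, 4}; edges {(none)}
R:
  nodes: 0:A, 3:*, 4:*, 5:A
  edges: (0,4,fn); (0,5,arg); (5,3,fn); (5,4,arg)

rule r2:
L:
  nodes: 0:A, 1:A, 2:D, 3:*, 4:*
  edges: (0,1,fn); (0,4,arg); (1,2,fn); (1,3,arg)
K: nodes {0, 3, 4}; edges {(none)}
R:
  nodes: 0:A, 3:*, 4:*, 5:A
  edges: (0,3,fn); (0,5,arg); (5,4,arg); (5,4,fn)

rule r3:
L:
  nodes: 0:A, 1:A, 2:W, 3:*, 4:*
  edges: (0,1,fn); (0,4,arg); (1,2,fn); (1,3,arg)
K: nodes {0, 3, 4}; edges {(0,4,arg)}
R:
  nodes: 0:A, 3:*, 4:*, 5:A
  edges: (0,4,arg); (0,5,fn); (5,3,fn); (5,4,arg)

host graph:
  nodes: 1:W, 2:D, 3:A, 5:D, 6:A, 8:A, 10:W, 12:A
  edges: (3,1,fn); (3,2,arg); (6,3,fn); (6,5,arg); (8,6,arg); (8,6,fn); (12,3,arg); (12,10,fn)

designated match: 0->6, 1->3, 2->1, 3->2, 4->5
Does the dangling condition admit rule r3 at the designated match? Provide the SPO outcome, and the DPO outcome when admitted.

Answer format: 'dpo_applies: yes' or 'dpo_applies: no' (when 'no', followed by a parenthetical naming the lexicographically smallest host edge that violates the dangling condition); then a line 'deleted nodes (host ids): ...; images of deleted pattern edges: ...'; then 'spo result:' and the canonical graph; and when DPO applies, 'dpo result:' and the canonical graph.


dpo_applies: no
(the rule deletes node 3, which keeps host edge (12,3,arg) outside the match image — the dangling condition fails, DPO blocks; SPO proceeds and side-deletes such edges)
deleted nodes (host ids): 1, 3; images of deleted pattern edges: (3,1,fn); (3,2,arg); (6,3,fn)
spo result:
nodes: 2:D, 5:D, 6:A, 8:A, 10:W, 12:A, 13:A
edges: (6,5,arg); (6,13,fn); (8,6,arg); (8,6,fn); (12,10,fn); (13,2,fn); (13,5,arg)


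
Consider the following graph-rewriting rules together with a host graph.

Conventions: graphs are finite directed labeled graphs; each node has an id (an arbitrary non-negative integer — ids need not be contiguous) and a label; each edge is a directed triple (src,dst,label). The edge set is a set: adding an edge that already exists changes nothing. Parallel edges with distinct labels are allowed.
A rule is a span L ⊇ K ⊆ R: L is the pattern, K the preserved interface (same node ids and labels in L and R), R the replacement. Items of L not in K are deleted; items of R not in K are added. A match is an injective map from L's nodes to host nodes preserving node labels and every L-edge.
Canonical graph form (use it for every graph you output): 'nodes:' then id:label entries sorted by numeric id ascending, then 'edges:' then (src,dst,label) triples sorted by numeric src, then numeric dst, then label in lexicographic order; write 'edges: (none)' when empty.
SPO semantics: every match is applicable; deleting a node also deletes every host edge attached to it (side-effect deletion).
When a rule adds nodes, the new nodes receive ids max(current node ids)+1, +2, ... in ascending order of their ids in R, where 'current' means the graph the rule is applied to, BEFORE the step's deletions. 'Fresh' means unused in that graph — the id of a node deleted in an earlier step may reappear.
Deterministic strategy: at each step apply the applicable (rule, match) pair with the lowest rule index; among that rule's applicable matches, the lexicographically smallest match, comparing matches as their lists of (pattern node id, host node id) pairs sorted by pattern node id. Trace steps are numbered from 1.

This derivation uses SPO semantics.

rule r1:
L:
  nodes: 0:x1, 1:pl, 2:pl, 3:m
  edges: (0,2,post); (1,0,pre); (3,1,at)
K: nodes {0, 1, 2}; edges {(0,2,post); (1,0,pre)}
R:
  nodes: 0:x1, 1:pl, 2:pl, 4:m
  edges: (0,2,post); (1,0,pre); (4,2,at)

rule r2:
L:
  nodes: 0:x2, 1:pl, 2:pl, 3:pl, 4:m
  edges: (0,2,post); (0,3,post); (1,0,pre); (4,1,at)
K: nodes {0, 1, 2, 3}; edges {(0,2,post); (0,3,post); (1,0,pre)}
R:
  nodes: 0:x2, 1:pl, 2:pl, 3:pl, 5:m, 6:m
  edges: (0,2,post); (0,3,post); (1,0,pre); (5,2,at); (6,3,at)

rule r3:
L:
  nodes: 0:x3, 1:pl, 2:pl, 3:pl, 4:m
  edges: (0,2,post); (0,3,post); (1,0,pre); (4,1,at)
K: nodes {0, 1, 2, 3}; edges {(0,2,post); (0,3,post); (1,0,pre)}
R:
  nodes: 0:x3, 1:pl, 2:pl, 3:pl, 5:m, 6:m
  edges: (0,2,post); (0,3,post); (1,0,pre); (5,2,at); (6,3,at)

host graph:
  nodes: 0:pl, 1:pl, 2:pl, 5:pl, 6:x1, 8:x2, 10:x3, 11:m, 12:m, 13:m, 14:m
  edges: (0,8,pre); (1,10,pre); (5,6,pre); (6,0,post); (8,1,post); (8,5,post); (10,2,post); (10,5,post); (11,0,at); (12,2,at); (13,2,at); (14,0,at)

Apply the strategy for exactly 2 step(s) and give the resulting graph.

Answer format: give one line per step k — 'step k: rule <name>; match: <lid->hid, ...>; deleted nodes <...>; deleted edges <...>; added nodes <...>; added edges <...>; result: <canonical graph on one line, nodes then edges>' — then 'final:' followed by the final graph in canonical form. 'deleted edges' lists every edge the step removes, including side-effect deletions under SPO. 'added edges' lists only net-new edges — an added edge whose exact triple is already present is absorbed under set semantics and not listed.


step 1: rule r2; match: 0->8, 1->0, 2->1, 3->5, 4->11; deleted nodes 11; deleted edges (11,0,at); added nodes 15, 16; added edges (15,1,at); (16,5,at); result: nodes: 0:pl, 1:pl, 2:pl, 5:pl, 6:x1, 8:x2, 10:x3, 12:m, 13:m, 14:m, 15:m, 16:m edges: (0,8,pre); (1,10,pre); (5,6,pre); (6,0,post); (8,1,post); (8,5,post); (10,2,post); (10,5,post); (12,2,at); (13,2,at); (14,0,at); (15,1,at); (16,5,at)
step 2: rule r1; match: 0->6, 1->5, 2->0, 3->16; deleted nodes 16; deleted edges (16,5,at); added nodes 17; added edges (17,0,at); result: nodes: 0:pl, 1:pl, 2:pl, 5:pl, 6:x1, 8:x2, 10:x3, 12:m, 13:m, 14:m, 15:m, 17:m edges: (0,8,pre); (1,10,pre); (5,6,pre); (6,0,post); (8,1,post); (8,5,post); (10,2,post); (10,5,post); (12,2,at); (13,2,at); (14,0,at); (15,1,at); (17,0,at)
final:
nodes: 0:pl, 1:pl, 2:pl, 5:pl, 6:x1, 8:x2, 10:x3, 12:m, 13:m, 14:m, 15:m, 17:m
edges: (0,8,pre); (1,10,pre); (5,6,pre); (6,0,post); (8,1,post); (8,5,post); (10,2,post); (10,5,post); (12,2,at); (13,2,at); (14,0,at); (15,1,at); (17,0,at)


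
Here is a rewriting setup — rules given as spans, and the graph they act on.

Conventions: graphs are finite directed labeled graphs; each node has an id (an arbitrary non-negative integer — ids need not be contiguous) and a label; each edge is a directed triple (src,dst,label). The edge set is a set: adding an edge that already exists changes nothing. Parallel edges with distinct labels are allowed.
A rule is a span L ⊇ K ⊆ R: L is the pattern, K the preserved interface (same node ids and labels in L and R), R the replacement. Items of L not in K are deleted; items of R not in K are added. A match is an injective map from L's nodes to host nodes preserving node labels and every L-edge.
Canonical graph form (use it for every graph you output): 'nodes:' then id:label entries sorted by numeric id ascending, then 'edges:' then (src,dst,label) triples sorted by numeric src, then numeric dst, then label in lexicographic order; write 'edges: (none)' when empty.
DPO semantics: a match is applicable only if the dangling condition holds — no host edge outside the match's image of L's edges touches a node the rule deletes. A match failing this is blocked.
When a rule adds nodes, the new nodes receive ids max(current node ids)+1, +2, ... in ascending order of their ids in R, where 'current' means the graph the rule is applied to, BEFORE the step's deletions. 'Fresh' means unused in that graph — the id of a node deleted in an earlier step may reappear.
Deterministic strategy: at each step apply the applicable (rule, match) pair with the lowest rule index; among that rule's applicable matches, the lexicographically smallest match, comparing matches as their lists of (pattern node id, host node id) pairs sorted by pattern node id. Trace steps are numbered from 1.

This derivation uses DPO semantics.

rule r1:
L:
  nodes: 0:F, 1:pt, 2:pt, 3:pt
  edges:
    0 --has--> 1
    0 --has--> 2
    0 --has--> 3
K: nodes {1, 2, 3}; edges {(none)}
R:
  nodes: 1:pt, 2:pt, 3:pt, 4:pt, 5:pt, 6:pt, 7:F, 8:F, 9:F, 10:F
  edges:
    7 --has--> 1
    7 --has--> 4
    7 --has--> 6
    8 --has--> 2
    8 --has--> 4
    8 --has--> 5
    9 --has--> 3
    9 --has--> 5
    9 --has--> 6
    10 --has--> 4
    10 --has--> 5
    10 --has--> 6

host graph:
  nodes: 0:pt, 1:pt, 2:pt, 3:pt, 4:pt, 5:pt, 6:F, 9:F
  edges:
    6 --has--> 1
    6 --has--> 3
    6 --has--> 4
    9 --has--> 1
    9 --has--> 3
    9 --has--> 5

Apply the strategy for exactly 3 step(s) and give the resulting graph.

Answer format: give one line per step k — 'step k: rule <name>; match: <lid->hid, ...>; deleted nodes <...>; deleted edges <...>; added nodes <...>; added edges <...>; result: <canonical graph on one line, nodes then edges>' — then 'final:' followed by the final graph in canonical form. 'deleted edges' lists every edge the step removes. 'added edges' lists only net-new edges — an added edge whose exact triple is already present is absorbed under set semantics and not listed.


step 1: rule r1; match: 0->6, 1->1, 2->3, 3->4; deleted nodes 6; deleted edges (6,1,has); (6,3,has); (6,4,has); added nodes 10, 11, 12, 13, 14, 15, 16; added edges (13,1,has); (13,10,has); (13,12,has); (14,3,has); (14,10,has); (14,11,has); (15,4,has); (15,11,has); (15,12,has); (16,10,has); (16,11,has); (16,12,has); result: nodes: 0:pt, 1:pt, 2:pt, 3:pt, 4:pt, 5:pt, 9:F, 10:pt, 11:pt, 12:pt, 13:F, 14:F, 15:F, 16:F edges: (9,1,has); (9,3,has); (9,5,has); (13,1,has); (13,10,has); (13,12,has); (14,3,has); (14,10,has); (14,11,has); (15,4,has); (15,11,has); (15,12,has); (16,10,has); (16,11,has); (16,12,has)
step 2: rule r1; match: 0->9, 1->1, 2->3, 3->5; deleted nodes 9; deleted edges (9,1,has); (9,3,has); (9,5,has); added nodes 17, 18, 19, 20, 21, 22, 23; added edges (20,1,has); (20,17,has); (20,19,has); (21,3,has); (21,17,has); (21,18,has); (22,5,has); (22,18,has); (22,19,has); (23,17,has); (23,18,has); (23,19,has); result: nodes: 0:pt, 1:pt, 2:pt, 3:pt, 4:pt, 5:pt, 10:pt, 11:pt, 12:pt, 13:F, 14:F, 15:F, 16:F, 17:pt, 18:pt, 19:pt, 20:F, 21:F, 22:F, 23:F edges: (13,1,has); (13,10,has); (13,12,has); (14,3,has); (14,10,has); (14,11,has); (15,4,has); (15,11,has); (15,12,has); (16,10,has); (16,11,has); (16,12,has); (20,1,has); (20,17,has); (20,19,has); (21,3,has); (21,17,has); (21,18,has); (22,5,has); (22,18,has); (22,19,has); (23,17,has); (23,18,has); (23,19,has)
step 3: rule r1; match: 0->13, 1->1, 2->10, 3->12; deleted nodes 13; deleted edges (13,1,has); (13,10,has); (13,12,has); added nodes 24, 25, 26, 27, 28, 29, 30; added edges (27,1,has); (27,24,has); (27,26,has); (28,10,has); (28,24,has); (28,25,has); (29,12,has); (29,25,has); (29,26,has); (30,24,has); (30,25,has); (30,26,has); result: nodes: 0:pt, 1:pt, 2:pt, 3:pt, 4:pt, 5:pt, 10:pt, 11:pt, 12:pt, 14:F, 15:F, 16:F, 17:pt, 18:pt, 19:pt, 20:F, 21:F, 22:F, 23:F, 24:pt, 25:pt, 26:pt, 27:F, 28:F, 29:F, 30:F edges: (14,3,has); (14,10,has); (14,11,has); (15,4,has); (15,11,has); (15,12,has); (16,10,has); (16,11,has); (16,12,has); (20,1,has); (20,17,has); (20,19,has); (21,3,has); (21,17,has); (21,18,has); (22,5,has); (22,18,has); (22,19,has); (23,17,has); (23,18,has); (23,19,has); (27,1,has); (27,24,has); (27,26,has); (28,10,has); (28,24,has); (28,25,has); (29,12,has); (29,25,has); (29,26,has); (30,24,has); (30,25,has); (30,26,has)
final:
nodes: 0:pt, 1:pt, 2:pt, 3:pt, 4:pt, 5:pt, 10:pt, 11:pt, 12:pt, 14:F, 15:F, 16:F, 17:pt, 18:pt, 19:pt, 20:F, 21:F, 22:F, 23:F, 24:pt, 25:pt, 26:pt, 27:F, 28:F, 29:F, 30:F
edges: (14,3,has); (14,10,has); (14,11,has); (15,4,has); (15,11,has); (15,12,has); (16,10,has); (16,11,has); (16,12,has); (20,1,has); (20,17,has); (20,19,has); (21,3,has); (21,17,has); (21,18,has); (22,5,has); (22,18,has); (22,19,has); (23,17,has); (23,18,has); (23,19,has); (27,1,has); (27,24,has); (27,26,has); (28,10,has); (28,24,has); (28,25,has); (29,12,has); (29,25,has); (29,26,has); (30,24,has); (30,25,has); (30,26,has)


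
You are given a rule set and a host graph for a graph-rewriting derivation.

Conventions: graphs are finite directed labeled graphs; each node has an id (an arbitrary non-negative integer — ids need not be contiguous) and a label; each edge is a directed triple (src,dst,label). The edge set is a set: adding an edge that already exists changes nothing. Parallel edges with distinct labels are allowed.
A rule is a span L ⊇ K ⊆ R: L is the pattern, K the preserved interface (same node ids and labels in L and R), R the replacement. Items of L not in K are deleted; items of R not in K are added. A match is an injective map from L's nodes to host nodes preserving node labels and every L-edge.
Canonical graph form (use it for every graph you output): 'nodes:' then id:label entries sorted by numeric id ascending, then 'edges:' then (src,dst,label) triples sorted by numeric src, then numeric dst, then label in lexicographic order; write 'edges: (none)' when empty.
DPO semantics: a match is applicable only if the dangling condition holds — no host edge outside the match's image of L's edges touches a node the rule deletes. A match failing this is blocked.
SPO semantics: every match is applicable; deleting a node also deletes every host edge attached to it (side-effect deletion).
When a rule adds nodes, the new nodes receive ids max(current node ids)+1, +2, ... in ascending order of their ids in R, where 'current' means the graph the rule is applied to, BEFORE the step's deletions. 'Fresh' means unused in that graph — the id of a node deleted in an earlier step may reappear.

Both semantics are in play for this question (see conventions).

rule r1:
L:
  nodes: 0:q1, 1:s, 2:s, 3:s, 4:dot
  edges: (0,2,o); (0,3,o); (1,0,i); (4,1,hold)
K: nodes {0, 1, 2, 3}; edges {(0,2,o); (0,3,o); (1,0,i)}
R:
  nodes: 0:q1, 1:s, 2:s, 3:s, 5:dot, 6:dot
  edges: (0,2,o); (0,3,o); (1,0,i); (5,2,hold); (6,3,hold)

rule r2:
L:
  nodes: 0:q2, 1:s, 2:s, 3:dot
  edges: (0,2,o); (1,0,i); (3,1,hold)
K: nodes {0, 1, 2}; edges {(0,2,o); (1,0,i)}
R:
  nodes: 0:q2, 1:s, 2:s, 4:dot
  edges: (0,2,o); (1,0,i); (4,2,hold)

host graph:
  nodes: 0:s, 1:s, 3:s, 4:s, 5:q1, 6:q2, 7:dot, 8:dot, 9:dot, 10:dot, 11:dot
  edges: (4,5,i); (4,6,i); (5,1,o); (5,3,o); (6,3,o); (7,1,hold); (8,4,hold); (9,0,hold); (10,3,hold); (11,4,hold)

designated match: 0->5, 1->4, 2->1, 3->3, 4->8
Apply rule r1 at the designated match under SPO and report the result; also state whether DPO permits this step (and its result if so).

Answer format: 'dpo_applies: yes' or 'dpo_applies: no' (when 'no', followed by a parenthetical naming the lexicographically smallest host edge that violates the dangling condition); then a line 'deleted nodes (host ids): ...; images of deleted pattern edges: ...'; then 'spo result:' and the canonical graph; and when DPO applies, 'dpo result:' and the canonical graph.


dpo_applies: yes
deleted nodes (host ids): 8; images of deleted pattern edges: (8,4,hold)
spo result:
nodes: 0:s, 1:s, 3:s, 4:s, 5:q1, 6:q2, 7:dot, 9:dot, 10:dot, 11:dot, 12:dot, 13:dot
edges: (4,5,i); (4,6,i); (5,1,o); (5,3,o); (6,3,o); (7,1,hold); (9,0,hold); (10,3,hold); (11,4,hold); (12,1,hold); (13,3,hold)
dpo result:
nodes: 0:s, 1:s, 3:s, 4:s, 5:q1, 6:q2, 7:dot, 9:dot, 10:dot, 11:dot, 12:dot, 13:dot
edges: (4,5,i); (4,6,i); (5,1,o); (5,3,o); (6,3,o); (7,1,hold); (9,0,hold); (10,3,hold); (11,4,hold); (12,1,hold); (13,3,hold)


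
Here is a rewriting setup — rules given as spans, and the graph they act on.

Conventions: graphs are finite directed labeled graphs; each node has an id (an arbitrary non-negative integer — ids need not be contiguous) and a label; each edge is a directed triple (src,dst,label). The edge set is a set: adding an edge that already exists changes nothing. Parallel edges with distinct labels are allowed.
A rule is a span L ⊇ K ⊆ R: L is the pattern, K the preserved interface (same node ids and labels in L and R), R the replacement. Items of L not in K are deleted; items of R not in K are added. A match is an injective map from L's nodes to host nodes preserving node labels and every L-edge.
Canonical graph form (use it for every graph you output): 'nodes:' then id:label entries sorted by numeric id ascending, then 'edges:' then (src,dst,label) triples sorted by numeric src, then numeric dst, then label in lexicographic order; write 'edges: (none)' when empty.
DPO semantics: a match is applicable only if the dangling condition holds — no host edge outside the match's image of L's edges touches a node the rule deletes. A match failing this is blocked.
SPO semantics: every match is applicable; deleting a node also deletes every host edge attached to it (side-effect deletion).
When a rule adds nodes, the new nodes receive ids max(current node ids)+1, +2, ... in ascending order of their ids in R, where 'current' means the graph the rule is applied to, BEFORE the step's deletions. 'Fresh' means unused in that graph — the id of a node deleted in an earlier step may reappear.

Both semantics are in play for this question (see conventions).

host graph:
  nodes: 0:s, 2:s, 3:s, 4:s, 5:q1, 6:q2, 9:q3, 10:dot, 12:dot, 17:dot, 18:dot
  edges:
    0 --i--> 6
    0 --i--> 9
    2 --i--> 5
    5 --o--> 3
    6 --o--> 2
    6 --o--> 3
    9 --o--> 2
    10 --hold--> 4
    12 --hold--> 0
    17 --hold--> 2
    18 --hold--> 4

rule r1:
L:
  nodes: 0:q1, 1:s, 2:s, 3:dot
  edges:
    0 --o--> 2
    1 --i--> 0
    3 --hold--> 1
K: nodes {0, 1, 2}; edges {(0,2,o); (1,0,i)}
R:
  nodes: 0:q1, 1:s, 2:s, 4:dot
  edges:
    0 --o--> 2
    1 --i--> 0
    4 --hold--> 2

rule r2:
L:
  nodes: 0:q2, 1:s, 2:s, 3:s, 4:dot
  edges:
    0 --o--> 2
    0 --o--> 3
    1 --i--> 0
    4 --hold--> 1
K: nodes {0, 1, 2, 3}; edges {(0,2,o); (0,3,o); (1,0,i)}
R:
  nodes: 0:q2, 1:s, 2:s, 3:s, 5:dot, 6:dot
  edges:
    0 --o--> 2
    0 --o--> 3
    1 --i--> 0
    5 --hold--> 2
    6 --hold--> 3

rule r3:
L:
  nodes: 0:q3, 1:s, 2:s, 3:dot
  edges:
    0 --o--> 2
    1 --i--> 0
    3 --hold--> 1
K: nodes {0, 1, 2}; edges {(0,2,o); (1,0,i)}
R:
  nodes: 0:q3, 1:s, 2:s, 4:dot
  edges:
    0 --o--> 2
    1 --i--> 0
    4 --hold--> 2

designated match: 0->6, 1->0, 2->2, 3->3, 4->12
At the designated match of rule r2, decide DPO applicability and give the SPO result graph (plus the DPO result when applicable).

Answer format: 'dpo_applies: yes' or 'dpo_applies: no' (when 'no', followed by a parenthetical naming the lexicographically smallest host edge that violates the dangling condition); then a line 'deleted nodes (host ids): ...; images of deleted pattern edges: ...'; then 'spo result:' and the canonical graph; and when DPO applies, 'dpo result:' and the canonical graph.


dpo_applies: yes
deleted nodes (host ids): 12; images of deleted pattern edges: (12,0,hold)
spo result:
nodes: 0:s, 2:s, 3:s, 4:s, 5:q1, 6:q2, 9:q3, 10:dot, 17:dot, 18:dot, 19:dot, 20:dot
edges: (0,6,i); (0,9,i); (2,5,i); (5,3,o); (6,2,o); (6,3,o); (9,2,o); (10,4,hold); (17,2,hold); (18,4,hold); (19,2,hold); (20,3,hold)
dpo result:
nodes: 0:s, 2:s, 3:s, 4:s, 5:q1, 6:q2, 9:q3, 10:dot, 17:dot, 18:dot, 19:dot, 20:dot
edges: (0,6,i); (0,9,i); (2,5,i); (5,3,o); (6,2,o); (6,3,o); (9,2,o); (10,4,hold); (17,2,hold); (18,4,hold); (19,2,hold); (20,3,hold)


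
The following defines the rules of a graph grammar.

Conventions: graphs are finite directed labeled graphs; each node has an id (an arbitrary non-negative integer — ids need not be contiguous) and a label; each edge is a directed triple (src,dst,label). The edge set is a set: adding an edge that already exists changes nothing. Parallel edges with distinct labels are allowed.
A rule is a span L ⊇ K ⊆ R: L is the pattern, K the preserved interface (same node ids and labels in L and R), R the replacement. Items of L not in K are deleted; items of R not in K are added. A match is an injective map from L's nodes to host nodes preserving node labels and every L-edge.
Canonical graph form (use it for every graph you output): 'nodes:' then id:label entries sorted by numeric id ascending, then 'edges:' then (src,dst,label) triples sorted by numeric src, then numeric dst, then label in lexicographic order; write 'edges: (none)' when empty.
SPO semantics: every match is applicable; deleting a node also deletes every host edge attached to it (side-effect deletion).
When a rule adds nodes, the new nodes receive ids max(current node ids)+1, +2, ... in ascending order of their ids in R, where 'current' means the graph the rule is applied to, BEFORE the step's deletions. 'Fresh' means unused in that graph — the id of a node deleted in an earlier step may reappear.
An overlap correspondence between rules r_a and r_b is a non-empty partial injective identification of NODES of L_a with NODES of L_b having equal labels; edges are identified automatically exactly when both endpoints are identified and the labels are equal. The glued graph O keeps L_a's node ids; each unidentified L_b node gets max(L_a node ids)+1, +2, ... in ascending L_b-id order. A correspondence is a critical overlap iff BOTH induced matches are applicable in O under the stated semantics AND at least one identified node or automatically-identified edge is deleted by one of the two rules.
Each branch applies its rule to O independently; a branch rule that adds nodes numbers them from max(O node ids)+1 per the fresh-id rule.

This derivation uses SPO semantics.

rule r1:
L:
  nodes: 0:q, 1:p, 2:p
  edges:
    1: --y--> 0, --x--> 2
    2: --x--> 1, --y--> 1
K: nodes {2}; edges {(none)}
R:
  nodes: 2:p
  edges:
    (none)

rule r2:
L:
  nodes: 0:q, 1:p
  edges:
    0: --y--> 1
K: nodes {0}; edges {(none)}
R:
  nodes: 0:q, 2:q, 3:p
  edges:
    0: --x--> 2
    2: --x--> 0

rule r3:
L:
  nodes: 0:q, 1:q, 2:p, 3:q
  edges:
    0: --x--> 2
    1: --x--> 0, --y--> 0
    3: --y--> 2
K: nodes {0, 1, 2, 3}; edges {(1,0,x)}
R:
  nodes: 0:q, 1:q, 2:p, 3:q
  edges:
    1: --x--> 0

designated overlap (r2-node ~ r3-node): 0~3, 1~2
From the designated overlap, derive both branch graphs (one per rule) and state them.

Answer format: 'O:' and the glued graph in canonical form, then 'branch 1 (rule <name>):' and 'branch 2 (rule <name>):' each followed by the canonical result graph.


O:
nodes: 0:q, 1:p, 2:q, 3:q
edges: (0,1,y); (2,1,x); (3,2,x); (3,2,y)
branch 1 (rule r2):
nodes: 0:q, 2:q, 3:q, 4:q, 5:p
edges: (0,4,x); (3,2,x); (3,2,y); (4,0,x)
branch 2 (rule r3):
nodes: 0:q, 1:p, 2:q, 3:q
edges: (3,2,x)
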